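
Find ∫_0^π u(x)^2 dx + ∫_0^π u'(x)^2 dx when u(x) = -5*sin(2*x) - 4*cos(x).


||u||_{H^1(0,π)}^2 = 320/3 + 157*π/2

u'(x) = 4*sin(x) - 10*cos(2*x).
Expand u² and (u')² and integrate term by term on (0, π), using: for integers n ≥ 1, ∫_0^π sin²(nx) dx = ∫_0^π cos²(nx) dx = π/2; for n ≠ n', ∫_0^π sin(nx)sin(n'x) dx = ∫_0^π cos(nx)cos(n'x) dx = 0; and by product-to-sum, ∫_0^π sin(nx)cos(n'x) dx = ½∫_0^π [sin((n+n')x) + sin((n−n')x)] dx, which is 0 when n+n' is even and 2n/(n²−n'²) when n+n' is odd (it need not vanish on (0, π)).
  u² squared terms: (-5)²·∫sin(2x)² dx = 25·π/2 = 25*π/2;  (-4)²·∫cos(x)² dx = 16·π/2 = 8*π.
  u² cross terms: 2·(-5)·(-4)·∫sin(2x)·cos(x) dx = 40·(4/3) = 160/3.
  So ∫_0^π u² dx = 25*π/2 + 8*π + 160/3 = 160/3 + 41*π/2.
  (u')² squared terms: (-10)²·∫cos(2x)² dx = 100·π/2 = 50*π;  (4)²·∫sin(x)² dx = 16·π/2 = 8*π.
  (u')² cross terms: 2·(-10)·(4)·∫cos(2x)·sin(x) dx = -80·(-2/3) = 160/3.
  So ∫_0^π (u')² dx = 50*π + 8*π + 160/3 = 160/3 + 58*π.
||u||_{H^1}^2 = (160/3 + 41*π/2) + (160/3 + 58*π) = 320/3 + 157*π/2.


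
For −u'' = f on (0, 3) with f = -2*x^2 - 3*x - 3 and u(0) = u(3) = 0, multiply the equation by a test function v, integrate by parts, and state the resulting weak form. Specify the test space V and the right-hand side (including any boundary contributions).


V = H^1_0(0, 3) (so v(0) = v(3) = 0); weak form: ∫_0^3 u'v' dx = ∫_0^3 (-2*x^2 - 3*x - 3) v dx for all v ∈ V.

Multiply both sides by a test function v and integrate from 0 to 3:
  ∫_0^3 −u''(x) v(x) dx = ∫_0^3 f(x) v(x) dx.
Integrate the LHS by parts once:
  ∫_0^3 −u'' v dx = −[u'(x) v(x)]_0^3 + ∫_0^3 u'(x) v'(x) dx.
Thus ∫_0^3 u'(x) v'(x) dx = ∫_0^3 f(x) v(x) dx + [u'(x) v(x)]_0^3.
Choose V so that boundary terms are either known or forced to vanish.
u is Dirichlet: u(0) = u(3) = 0. Let V = H^1_0(0, 3); then v(0) = v(3) = 0, and [u' v]_0^3 = 0.
Weak formulation: find u (satisfying any essential BC) such that ∫_0^3 u'(x) v'(x) dx = ∫_0^3 f v dx for all v ∈ V.
Substituting f(x) = -2*x^2 - 3*x - 3, the right-hand side is ∫_0^3 (-2*x^2 - 3*x - 3) v dx.


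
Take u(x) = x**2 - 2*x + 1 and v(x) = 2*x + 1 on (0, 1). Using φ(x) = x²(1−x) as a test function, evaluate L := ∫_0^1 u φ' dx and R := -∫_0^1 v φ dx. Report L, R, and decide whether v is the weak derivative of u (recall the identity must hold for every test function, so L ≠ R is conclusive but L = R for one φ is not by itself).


LHS = 1/15, RHS = -11/60. No, v is not the weak derivative of u.

u(x) = x**2 - 2*x + 1, classical derivative u'(x) = 2*x - 2.
φ(x) = x²(1−x), so φ'(x) = x*(2 - 3*x).
Note φ(0) = φ(1) = 0, so the boundary term u·φ vanishes.
LHS = ∫_0^1 u(x) φ'(x) dx = ∫_0^1 (-3*x^4 + 8*x^3 - 7*x^2 + 2*x) dx. Term by term:
  ∫_0^1 -3*x^4 dx = -3/5;  ∫_0^1 8*x^3 dx = 2;  ∫_0^1 -7*x^2 dx = -7/3;
  ∫_0^1 2*x dx = 1.
Sum: -3/5 + 2 − 7/3 + 1 = 1/15.
So LHS = 1/15.
∫_0^1 v(x) φ(x) dx = ∫_0^1 (-2*x^4 + x^3 + x^2) dx. Term by term:
  ∫_0^1 -2*x^4 dx = -2/5;  ∫_0^1 x^3 dx = 1/4;  ∫_0^1 x^2 dx = 1/3.
Sum: -2/5 + 1/4 + 1/3 = 11/60.
So RHS = -∫_0^1 v(x) φ(x) dx = -11/60.
LHS − RHS = 1/4 ≠ 0, so the identity fails.
(For a valid weak derivative the identity must hold for EVERY test function, in particular this one. The failure shows v is NOT the weak derivative of u.)
Correct weak derivative would be u'(x) = 2*x - 2.


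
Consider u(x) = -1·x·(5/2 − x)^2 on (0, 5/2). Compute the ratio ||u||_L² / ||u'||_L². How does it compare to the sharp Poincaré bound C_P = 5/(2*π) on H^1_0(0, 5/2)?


||u||_L² / ||u'||_L² = 5*sqrt(14)/28 < C_P = 5/(2*π).

u(x) = -1·x·(5/2 − x)^2, so u'(x) = (5 - 6*x)*(2*x - 5)/4.
u(x) = -1·x·(5/2 − x)^2 vanishes at x = 0 and x = 5/2, so u ∈ H^1_0(0, 5/2). Differentiate via the product rule and integrate the resulting polynomials term by term.
  ∫_0^5/2 u² dx = ∫_0^5/2 (x^6 - 10*x^5 + 75*x^4/2 - 125*x^3/2 + 625*x^2/16) dx. Term by term:
    ∫_0^5/2 x^6 dx = 78125/896;  ∫_0^5/2 -10*x^5 dx = -78125/192;  ∫_0^5/2 75*x^4/2 dx = 46875/64;
    ∫_0^5/2 -125*x^3/2 dx = -78125/128;  ∫_0^5/2 625*x^2/16 dx = 78125/384.
  Sum: 78125/896 − 78125/192 + 46875/64 − 78125/128 + 78125/384 = 15625/2688.
  ∫_0^5/2 (u')² dx = ∫_0^5/2 (9*x^4 - 60*x^3 + 275*x^2/2 - 125*x + 625/16) dx. Term by term:
    ∫_0^5/2 9*x^4 dx = 5625/32;  ∫_0^5/2 -60*x^3 dx = -9375/16;  ∫_0^5/2 275*x^2/2 dx = 34375/48;
    ∫_0^5/2 -125*x dx = -3125/8;  ∫_0^5/2 625/16 dx = 3125/32.
  Sum: 5625/32 − 9375/16 + 34375/48 − 3125/8 + 3125/32 = 625/48.
∫_0^5/2 u² dx = 15625/2688, so ||u||_L² = 125*sqrt(42)/336.
∫_0^5/2 (u')² dx = 625/48, so ||u'||_L² = 25*sqrt(3)/12.
Ratio ||u||_L² / ||u'||_L² = 5*sqrt(14)/28.
Sharp Poincaré constant on H^1_0(0, 5/2) is C_P = L/π = 5/(2*π), achieved by sin(2*π/5·x).
A polynomial bump cannot attain the sharp Poincaré constant (only the first sine eigenfunction does), so the ratio is strictly less than C_P, consistent with ||u||_L² ≤ C_P ||u'||_L².


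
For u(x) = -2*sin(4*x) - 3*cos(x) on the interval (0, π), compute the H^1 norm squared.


||u||_{H^1(0,π)}^2 = 64/5 + 43*π

u'(x) = 3*sin(x) - 8*cos(4*x).
Expand u² and (u')² and integrate term by term on (0, π), using: for integers n ≥ 1, ∫_0^π sin²(nx) dx = ∫_0^π cos²(nx) dx = π/2; for n ≠ n', ∫_0^π sin(nx)sin(n'x) dx = ∫_0^π cos(nx)cos(n'x) dx = 0; and by product-to-sum, ∫_0^π sin(nx)cos(n'x) dx = ½∫_0^π [sin((n+n')x) + sin((n−n')x)] dx, which is 0 when n+n' is even and 2n/(n²−n'²) when n+n' is odd (it need not vanish on (0, π)).
  u² squared terms: (-3)²·∫cos(x)² dx = 9·π/2 = 9*π/2;  (-2)²·∫sin(4x)² dx = 4·π/2 = 2*π.
  u² cross terms: 2·(-3)·(-2)·∫cos(x)·sin(4x) dx = 12·(8/15) = 32/5.
  So ∫_0^π u² dx = 9*π/2 + 2*π + 32/5 = 32/5 + 13*π/2.
  (u')² squared terms: (-8)²·∫cos(4x)² dx = 64·π/2 = 32*π;  (3)²·∫sin(x)² dx = 9·π/2 = 9*π/2.
  (u')² cross terms: 2·(-8)·(3)·∫cos(4x)·sin(x) dx = -48·(-2/15) = 32/5.
  So ∫_0^π (u')² dx = 32*π + 9*π/2 + 32/5 = 32/5 + 73*π/2.
||u||_{H^1}^2 = (32/5 + 13*π/2) + (32/5 + 73*π/2) = 64/5 + 43*π.


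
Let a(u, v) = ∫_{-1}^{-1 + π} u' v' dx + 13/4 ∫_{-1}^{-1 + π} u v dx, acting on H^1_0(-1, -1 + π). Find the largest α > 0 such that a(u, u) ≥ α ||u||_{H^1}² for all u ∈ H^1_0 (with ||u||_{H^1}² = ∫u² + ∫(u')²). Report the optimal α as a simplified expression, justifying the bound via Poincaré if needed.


α = 1

Coercivity of a(·,·) on H^1_0(-1, -1 + π) means a(u, u) ≥ α ||u||_{H^1}² for every u ∈ H^1_0.
The interval has length L = π, and Poincaré/coercivity depend only on L. Here a(u, u) = ∫(u')² + (13/4)·∫u².
Here c = 13/4 ≥ 1, so a(u,u) = ∫(u')² + c∫u² ≥ ∫(u')² + ∫u² = ||u||_{H^1}², i.e. α = 1 works. No larger α is possible: a(u,u) ≥ α||u||_{H^1}² means (1−α)∫(u')² ≥ (α−c)∫u², and for the modes u_n = sin(nπ(x−x₀)/L) (x₀ the left endpoint) one has ∫u_n²/∫(u_n')² = (L/(nπ))² → 0, so a(u_n,u_n)/||u_n||_{H^1}² → 1. Hence the optimal constant is α = 1.
Therefore α = 1.


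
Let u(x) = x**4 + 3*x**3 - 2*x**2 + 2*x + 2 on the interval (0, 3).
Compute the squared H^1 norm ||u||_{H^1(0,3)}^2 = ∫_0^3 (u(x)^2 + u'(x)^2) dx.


||u||_{H^1}^2 = 483303/20

The H^1 norm (squared) on an interval (0, L) is
  ||u||_{H^1}^2 = ∫_0^L u(x)^2 dx + ∫_0^L u'(x)^2 dx.
Compute u'(x) = 4*x**3 + 9*x**2 - 4*x + 2.
Then u(x)^2 = x**8 + 6*x**7 + 5*x**6 - 8*x**5 + 20*x**4 + 4*x**3 - 4*x**2 + 8*x + 4 and u'(x)^2 = 16*x**6 + 72*x**5 + 49*x**4 - 56*x**3 + 52*x**2 - 16*x + 4.
Integrate each monomial from 0 to 3 using ∫_0^3 c·x^n dx = c·3^(n+1)/(n+1):
  ∫_0^3 u(x)^2 dx = ∫_0^3 (x^8 + 6*x^7 + 5*x^6 - 8*x^5 + 20*x^4 + 4*x^3 - 4*x^2 + 8*x + 4) dx. Term by term:
    ∫_0^3 x^8 dx = 2187;  ∫_0^3 6*x^7 dx = 19683/4;  ∫_0^3 5*x^6 dx = 10935/7;
    ∫_0^3 -8*x^5 dx = -972;  ∫_0^3 20*x^4 dx = 972;  ∫_0^3 4*x^3 dx = 81;
    ∫_0^3 -4*x^2 dx = -36;  ∫_0^3 8*x dx = 36;  ∫_0^3 4 dx = 12.
  Sum: 2187 + 19683/4 + 10935/7 − 972 + 972 + 81 − 36 + 36 + 12 = 245361/28.
  ∫_0^3 u'(x)^2 dx = ∫_0^3 (16*x^6 + 72*x^5 + 49*x^4 - 56*x^3 + 52*x^2 - 16*x + 4) dx. Term by term:
    ∫_0^3 16*x^6 dx = 34992/7;  ∫_0^3 72*x^5 dx = 8748;  ∫_0^3 49*x^4 dx = 11907/5;
    ∫_0^3 -56*x^3 dx = -1134;  ∫_0^3 52*x^2 dx = 468;  ∫_0^3 -16*x dx = -72;
    ∫_0^3 4 dx = 12.
  Sum: 34992/7 + 8748 + 11907/5 − 1134 + 468 − 72 + 12 = 539079/35.
Adding: ||u||_{H^1}^2 = 245361/28 + 539079/35 = 483303/20.


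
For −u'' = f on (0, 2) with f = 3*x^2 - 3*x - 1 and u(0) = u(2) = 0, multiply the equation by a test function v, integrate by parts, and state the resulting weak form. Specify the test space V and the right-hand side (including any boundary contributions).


V = H^1_0(0, 2) (so v(0) = v(2) = 0); weak form: ∫_0^2 u'v' dx = ∫_0^2 (3*x^2 - 3*x - 1) v dx for all v ∈ V.

Multiply both sides by a test function v and integrate from 0 to 2:
  ∫_0^2 −u''(x) v(x) dx = ∫_0^2 f(x) v(x) dx.
Integrate the LHS by parts once:
  ∫_0^2 −u'' v dx = −[u'(x) v(x)]_0^2 + ∫_0^2 u'(x) v'(x) dx.
Thus ∫_0^2 u'(x) v'(x) dx = ∫_0^2 f(x) v(x) dx + [u'(x) v(x)]_0^2.
Choose V so that boundary terms are either known or forced to vanish.
u is Dirichlet: u(0) = u(2) = 0. Let V = H^1_0(0, 2); then v(0) = v(2) = 0, and [u' v]_0^2 = 0.
Weak formulation: find u (satisfying any essential BC) such that ∫_0^2 u'(x) v'(x) dx = ∫_0^2 f v dx for all v ∈ V.
Substituting f(x) = 3*x^2 - 3*x - 1, the right-hand side is ∫_0^2 (3*x^2 - 3*x - 1) v dx.


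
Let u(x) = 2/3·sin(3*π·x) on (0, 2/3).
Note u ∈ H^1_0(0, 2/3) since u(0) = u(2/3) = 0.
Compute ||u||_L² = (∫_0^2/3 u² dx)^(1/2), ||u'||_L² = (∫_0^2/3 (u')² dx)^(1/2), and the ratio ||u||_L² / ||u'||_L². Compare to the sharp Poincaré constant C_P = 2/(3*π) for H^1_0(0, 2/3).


||u||_L² / ||u'||_L² = 1/(3*π) < C_P = 2/(3*π).

u(x) = 2/3·sin(3*π·x), so u'(x) = 2*π*cos(3*π*x).
Writing u(x) = A·sin(kπx/L) with A = 2/3 and k = 2, use ∫_0^L sin²(kπx/L) dx = L/2 and ∫_0^L cos²(kπx/L) dx = L/2.
u² = 4/9·sin²(3*π·x) and (u')² = 4*π^2·cos²(3*π·x), and each of sin², cos² integrates to L/2 = 1/3 over (0, 2/3).
∫_0^2/3 u² dx = 4/27, so ||u||_L² = 2*sqrt(3)/9.
∫_0^2/3 (u')² dx = 4*π^2/3, so ||u'||_L² = 2*sqrt(3)*π/3.
Ratio ||u||_L² / ||u'||_L² = 1/(3*π).
Sharp Poincaré constant on H^1_0(0, 2/3) is C_P = L/π = 2/(3*π), achieved by sin(3*π/2·x).
This is the k = 2 harmonic; the ratio L/(kπ) is strictly less than C_P = L/π, consistent with the sharp inequality ||u||_L² ≤ C_P ||u'||_L².


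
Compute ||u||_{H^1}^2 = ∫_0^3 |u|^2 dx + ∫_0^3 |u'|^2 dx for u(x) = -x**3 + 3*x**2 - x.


||u||_{H^1}^2 = 573/14

The H^1 norm (squared) on an interval (0, L) is
  ||u||_{H^1}^2 = ∫_0^L u(x)^2 dx + ∫_0^L u'(x)^2 dx.
Compute u'(x) = -3*x**2 + 6*x - 1.
Then u(x)^2 = x**6 - 6*x**5 + 11*x**4 - 6*x**3 + x**2 and u'(x)^2 = 9*x**4 - 36*x**3 + 42*x**2 - 12*x + 1.
Integrate each monomial from 0 to 3 using ∫_0^3 c·x^n dx = c·3^(n+1)/(n+1):
  ∫_0^3 u(x)^2 dx = ∫_0^3 (x^6 - 6*x^5 + 11*x^4 - 6*x^3 + x^2) dx. Term by term:
    ∫_0^3 x^6 dx = 2187/7;  ∫_0^3 -6*x^5 dx = -729;  ∫_0^3 11*x^4 dx = 2673/5;
    ∫_0^3 -6*x^3 dx = -243/2;  ∫_0^3 x^2 dx = 9.
  Sum: 2187/7 − 729 + 2673/5 − 243/2 + 9 = 387/70.
  ∫_0^3 u'(x)^2 dx = ∫_0^3 (9*x^4 - 36*x^3 + 42*x^2 - 12*x + 1) dx. Term by term:
    ∫_0^3 9*x^4 dx = 2187/5;  ∫_0^3 -36*x^3 dx = -729;  ∫_0^3 42*x^2 dx = 378;
    ∫_0^3 -12*x dx = -54;  ∫_0^3 1 dx = 3.
  Sum: 2187/5 − 729 + 378 − 54 + 3 = 177/5.
Adding: ||u||_{H^1}^2 = 387/70 + 177/5 = 573/14.


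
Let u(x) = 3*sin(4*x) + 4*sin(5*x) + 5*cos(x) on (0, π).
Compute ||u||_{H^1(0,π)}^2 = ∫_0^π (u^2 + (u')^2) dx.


||u||_{H^1(0,π)}^2 = 32 + 619*π/2

u'(x) = -5*sin(x) + 12*cos(4*x) + 20*cos(5*x).
Expand u² and (u')² and integrate term by term on (0, π), using: for integers n ≥ 1, ∫_0^π sin²(nx) dx = ∫_0^π cos²(nx) dx = π/2; for n ≠ n', ∫_0^π sin(nx)sin(n'x) dx = ∫_0^π cos(nx)cos(n'x) dx = 0; and by product-to-sum, ∫_0^π sin(nx)cos(n'x) dx = ½∫_0^π [sin((n+n')x) + sin((n−n')x)] dx, which is 0 when n+n' is even and 2n/(n²−n'²) when n+n' is odd (it need not vanish on (0, π)).
  u² squared terms: (3)²·∫sin(4x)² dx = 9·π/2 = 9*π/2;  (4)²·∫sin(5x)² dx = 16·π/2 = 8*π;  (5)²·∫cos(x)² dx = 25·π/2 = 25*π/2.
  u² cross terms: 2·(3)·(4)·∫sin(4x)·sin(5x) dx = 24·(0) = 0;  2·(3)·(5)·∫sin(4x)·cos(x) dx = 30·(8/15) = 16;  2·(4)·(5)·∫sin(5x)·cos(x) dx = 40·(0) = 0.
  So ∫_0^π u² dx = 9*π/2 + 8*π + 25*π/2 + 0 + 16 + 0 = 16 + 25*π.
  (u')² squared terms: (-5)²·∫sin(x)² dx = 25·π/2 = 25*π/2;  (12)²·∫cos(4x)² dx = 144·π/2 = 72*π;  (20)²·∫cos(5x)² dx = 400·π/2 = 200*π.
  (u')² cross terms: 2·(-5)·(12)·∫sin(x)·cos(4x) dx = -120·(-2/15) = 16;  2·(-5)·(20)·∫sin(x)·cos(5x) dx = -200·(0) = 0;  2·(12)·(20)·∫cos(4x)·cos(5x) dx = 480·(0) = 0.
  So ∫_0^π (u')² dx = 25*π/2 + 72*π + 200*π + 16 + 0 + 0 = 16 + 569*π/2.
||u||_{H^1}^2 = (16 + 25*π) + (16 + 569*π/2) = 32 + 619*π/2.


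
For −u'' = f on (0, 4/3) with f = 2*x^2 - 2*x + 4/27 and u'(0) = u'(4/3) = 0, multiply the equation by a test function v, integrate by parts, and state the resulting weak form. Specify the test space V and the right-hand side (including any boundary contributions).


V = H^1(0, 4/3) (no boundary constraint on v; u is determined up to an additive constant); weak form: ∫_0^4/3 u'v' dx = ∫_0^4/3 (2*x^2 - 2*x + 4/27) v dx for all v ∈ V.

Multiply both sides by a test function v and integrate from 0 to 4/3:
  ∫_0^4/3 −u''(x) v(x) dx = ∫_0^4/3 f(x) v(x) dx.
Integrate the LHS by parts once:
  ∫_0^4/3 −u'' v dx = −[u'(x) v(x)]_0^4/3 + ∫_0^4/3 u'(x) v'(x) dx.
Thus ∫_0^4/3 u'(x) v'(x) dx = ∫_0^4/3 f(x) v(x) dx + [u'(x) v(x)]_0^4/3.
Choose V so that boundary terms are either known or forced to vanish.
u has homogeneous Neumann: u'(0) = u'(4/3) = 0. So [u' v]_0^4/3 = 0·v(4/3) − 0·v(0) = 0 for any v; take V = H^1(0, 4/3).
Weak formulation: find u (satisfying any essential BC) such that ∫_0^4/3 u'(x) v'(x) dx = ∫_0^4/3 f v dx for all v ∈ V (homogeneous Neumann, so boundary terms vanish).
Substituting f(x) = 2*x^2 - 2*x + 4/27, the right-hand side is ∫_0^4/3 (2*x^2 - 2*x + 4/27) v dx.
Compatibility check (pure Neumann): taking v ≡ 1 ∈ V gives 0 = ∫_0^4/3 f dx + (0) − (0), i.e. ∫_0^4/3 f dx must equal u'(0) − u'(4/3) = 0. Indeed ∫_0^4/3 (2*x^2 - 2*x + 4/27) dx = 0, so the data are compatible. The solution is then unique only up to an additive constant (fix it e.g. by requiring ∫_0^4/3 u dx = 0).


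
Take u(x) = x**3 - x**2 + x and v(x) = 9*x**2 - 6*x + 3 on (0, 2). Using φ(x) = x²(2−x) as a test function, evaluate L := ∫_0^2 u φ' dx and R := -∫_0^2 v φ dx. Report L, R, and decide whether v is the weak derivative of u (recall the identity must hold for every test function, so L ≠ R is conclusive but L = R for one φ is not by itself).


LHS = -68/15, RHS = -68/5. No, v is not the weak derivative of u.

u(x) = x**3 - x**2 + x, classical derivative u'(x) = 3*x**2 - 2*x + 1.
φ(x) = x²(2−x), so φ'(x) = x*(4 - 3*x).
Note φ(0) = φ(2) = 0, so the boundary term u·φ vanishes.
LHS = ∫_0^2 u(x) φ'(x) dx = ∫_0^2 (-3*x^5 + 7*x^4 - 7*x^3 + 4*x^2) dx. Term by term:
  ∫_0^2 -3*x^5 dx = -32;  ∫_0^2 7*x^4 dx = 224/5;  ∫_0^2 -7*x^3 dx = -28;
  ∫_0^2 4*x^2 dx = 32/3.
Sum: -32 + 224/5 − 28 + 32/3 = -68/15.
So LHS = -68/15.
∫_0^2 v(x) φ(x) dx = ∫_0^2 (-9*x^5 + 24*x^4 - 15*x^3 + 6*x^2) dx. Term by term:
  ∫_0^2 -9*x^5 dx = -96;  ∫_0^2 24*x^4 dx = 768/5;  ∫_0^2 -15*x^3 dx = -60;
  ∫_0^2 6*x^2 dx = 16.
Sum: -96 + 768/5 − 60 + 16 = 68/5.
So RHS = -∫_0^2 v(x) φ(x) dx = -68/5.
LHS − RHS = 136/15 ≠ 0, so the identity fails.
(For a valid weak derivative the identity must hold for EVERY test function, in particular this one. The failure shows v is NOT the weak derivative of u.)
Correct weak derivative would be u'(x) = 3*x**2 - 2*x + 1.


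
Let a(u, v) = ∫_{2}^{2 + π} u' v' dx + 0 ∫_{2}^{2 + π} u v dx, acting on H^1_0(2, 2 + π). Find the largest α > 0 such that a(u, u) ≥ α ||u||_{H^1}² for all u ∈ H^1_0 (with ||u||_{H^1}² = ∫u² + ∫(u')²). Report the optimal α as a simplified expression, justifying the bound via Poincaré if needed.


α = 1/2

Coercivity of a(·,·) on H^1_0(2, 2 + π) means a(u, u) ≥ α ||u||_{H^1}² for every u ∈ H^1_0.
The interval has length L = π, and Poincaré/coercivity depend only on L. Here a(u, u) = ∫(u')² + (0)·∫u².
Here c = 0, so a(u,u) = ∫(u')² alone. The condition a(u,u) ≥ α||u||_{H^1}² reads (1−α)∫(u')² ≥ (α−c)∫u². Any admissible α is ≤ 1 (rapidly oscillating u have ∫u²/∫(u')² → 0), and α = 1 would force 0 ≥ (1−c)∫u², impossible since c < 1; so 1−α > 0. By the sharp Poincaré inequality on H^1_0 of an interval of length L, ∫(u')² ≥ (π/L)²∫u² with equality for the first sine mode sin(π(x−x₀)/L) (x₀ the left endpoint), so the inequality holds for all u iff (1−α)(π/L)² ≥ α − c, i.e. α ≤ ((π/L)² + c)/((π/L)² + 1) = (1 + c(L/π)²)/(1 + (L/π)²). (Direct route, valid since c ≤ 0: Poincaré gives c∫u² ≥ c(L/π)²∫(u')², so a(u,u) ≥ (1 + c(L/π)²)∫(u')², while ||u||_{H^1}² ≤ (1 + (L/π)²)∫(u')²; dividing yields the same α.) With (π/L)² = 1 and c = 0, the largest admissible constant is α = ((π/L)² + c)/((π/L)² + 1).
Simplifying, α = 1/2.


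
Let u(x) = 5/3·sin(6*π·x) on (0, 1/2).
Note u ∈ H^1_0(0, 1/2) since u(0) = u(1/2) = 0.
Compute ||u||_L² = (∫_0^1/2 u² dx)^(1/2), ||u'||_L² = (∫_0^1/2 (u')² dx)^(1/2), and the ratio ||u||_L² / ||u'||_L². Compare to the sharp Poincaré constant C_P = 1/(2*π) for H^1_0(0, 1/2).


||u||_L² / ||u'||_L² = 1/(6*π) < C_P = 1/(2*π).

u(x) = 5/3·sin(6*π·x), so u'(x) = 10*π*cos(6*π*x).
Writing u(x) = A·sin(kπx/L) with A = 5/3 and k = 3, use ∫_0^L sin²(kπx/L) dx = L/2 and ∫_0^L cos²(kπx/L) dx = L/2.
u² = 25/9·sin²(6*π·x) and (u')² = 100*π^2·cos²(6*π·x), and each of sin², cos² integrates to L/2 = 1/4 over (0, 1/2).
∫_0^1/2 u² dx = 25/36, so ||u||_L² = 5/6.
∫_0^1/2 (u')² dx = 25*π^2, so ||u'||_L² = 5*π.
Ratio ||u||_L² / ||u'||_L² = 1/(6*π).
Sharp Poincaré constant on H^1_0(0, 1/2) is C_P = L/π = 1/(2*π), achieved by sin(2*π·x).
This is the k = 3 harmonic; the ratio L/(kπ) is strictly less than C_P = L/π, consistent with the sharp inequality ||u||_L² ≤ C_P ||u'||_L².


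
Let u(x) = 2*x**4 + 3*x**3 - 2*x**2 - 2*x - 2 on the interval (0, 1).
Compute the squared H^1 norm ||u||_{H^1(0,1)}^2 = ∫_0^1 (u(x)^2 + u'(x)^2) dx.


||u||_{H^1}^2 = 14131/630

The H^1 norm (squared) on an interval (0, L) is
  ||u||_{H^1}^2 = ∫_0^L u(x)^2 dx + ∫_0^L u'(x)^2 dx.
Compute u'(x) = 8*x**3 + 9*x**2 - 4*x - 2.
Then u(x)^2 = 4*x**8 + 12*x**7 + x**6 - 20*x**5 - 16*x**4 - 4*x**3 + 12*x**2 + 8*x + 4 and u'(x)^2 = 64*x**6 + 144*x**5 + 17*x**4 - 104*x**3 - 20*x**2 + 16*x + 4.
Integrate each monomial from 0 to 1 using ∫_0^1 c·x^n dx = c·1^(n+1)/(n+1):
  ∫_0^1 u(x)^2 dx = ∫_0^1 (4*x^8 + 12*x^7 + x^6 - 20*x^5 - 16*x^4 - 4*x^3 + 12*x^2 + 8*x + 4) dx. Term by term:
    ∫_0^1 4*x^8 dx = 4/9;  ∫_0^1 12*x^7 dx = 3/2;  ∫_0^1 x^6 dx = 1/7;
    ∫_0^1 -20*x^5 dx = -10/3;  ∫_0^1 -16*x^4 dx = -16/5;  ∫_0^1 -4*x^3 dx = -1;
    ∫_0^1 12*x^2 dx = 4;  ∫_0^1 8*x dx = 4;  ∫_0^1 4 dx = 4.
  Sum: 4/9 + 3/2 + 1/7 − 10/3 − 16/5 − 1 + 4 + 4 + 4 = 4129/630.
  ∫_0^1 u'(x)^2 dx = ∫_0^1 (64*x^6 + 144*x^5 + 17*x^4 - 104*x^3 - 20*x^2 + 16*x + 4) dx. Term by term:
    ∫_0^1 64*x^6 dx = 64/7;  ∫_0^1 144*x^5 dx = 24;  ∫_0^1 17*x^4 dx = 17/5;
    ∫_0^1 -104*x^3 dx = -26;  ∫_0^1 -20*x^2 dx = -20/3;  ∫_0^1 16*x dx = 8;
    ∫_0^1 4 dx = 4.
  Sum: 64/7 + 24 + 17/5 − 26 − 20/3 + 8 + 4 = 1667/105.
Adding: ||u||_{H^1}^2 = 4129/630 + 1667/105 = 14131/630.


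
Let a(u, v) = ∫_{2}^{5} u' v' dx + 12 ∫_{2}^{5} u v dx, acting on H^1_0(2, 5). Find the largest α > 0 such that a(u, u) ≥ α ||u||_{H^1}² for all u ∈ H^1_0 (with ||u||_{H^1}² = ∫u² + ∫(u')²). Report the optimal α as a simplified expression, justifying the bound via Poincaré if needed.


α = 1

Coercivity of a(·,·) on H^1_0(2, 5) means a(u, u) ≥ α ||u||_{H^1}² for every u ∈ H^1_0.
The interval has length L = 3, and Poincaré/coercivity depend only on L. Here a(u, u) = ∫(u')² + (12)·∫u².
Here c = 12 ≥ 1, so a(u,u) = ∫(u')² + c∫u² ≥ ∫(u')² + ∫u² = ||u||_{H^1}², i.e. α = 1 works. No larger α is possible: a(u,u) ≥ α||u||_{H^1}² means (1−α)∫(u')² ≥ (α−c)∫u², and for the modes u_n = sin(nπ(x−x₀)/L) (x₀ the left endpoint) one has ∫u_n²/∫(u_n')² = (L/(nπ))² → 0, so a(u_n,u_n)/||u_n||_{H^1}² → 1. Hence the optimal constant is α = 1.
Therefore α = 1.


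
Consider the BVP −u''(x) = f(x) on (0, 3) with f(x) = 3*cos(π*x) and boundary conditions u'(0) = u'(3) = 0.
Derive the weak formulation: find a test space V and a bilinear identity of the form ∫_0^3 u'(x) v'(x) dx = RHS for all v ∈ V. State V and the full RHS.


V = H^1(0, 3) (no boundary constraint on v; u is determined up to an additive constant); weak form: ∫_0^3 u'v' dx = ∫_0^3 (3*cos(π*x)) v dx for all v ∈ V.

Multiply both sides by a test function v and integrate from 0 to 3:
  ∫_0^3 −u''(x) v(x) dx = ∫_0^3 f(x) v(x) dx.
Integrate the LHS by parts once:
  ∫_0^3 −u'' v dx = −[u'(x) v(x)]_0^3 + ∫_0^3 u'(x) v'(x) dx.
Thus ∫_0^3 u'(x) v'(x) dx = ∫_0^3 f(x) v(x) dx + [u'(x) v(x)]_0^3.
Choose V so that boundary terms are either known or forced to vanish.
u has homogeneous Neumann: u'(0) = u'(3) = 0. So [u' v]_0^3 = 0·v(3) − 0·v(0) = 0 for any v; take V = H^1(0, 3).
Weak formulation: find u (satisfying any essential BC) such that ∫_0^3 u'(x) v'(x) dx = ∫_0^3 f v dx for all v ∈ V (homogeneous Neumann, so boundary terms vanish).
Substituting f(x) = 3*cos(π*x), the right-hand side is ∫_0^3 (3*cos(π*x)) v dx.
Compatibility check (pure Neumann): taking v ≡ 1 ∈ V gives 0 = ∫_0^3 f dx + (0) − (0), i.e. ∫_0^3 f dx must equal u'(0) − u'(3) = 0. Indeed ∫_0^3 (3*cos(π*x)) dx = 0, so the data are compatible. The solution is then unique only up to an additive constant (fix it e.g. by requiring ∫_0^3 u dx = 0).


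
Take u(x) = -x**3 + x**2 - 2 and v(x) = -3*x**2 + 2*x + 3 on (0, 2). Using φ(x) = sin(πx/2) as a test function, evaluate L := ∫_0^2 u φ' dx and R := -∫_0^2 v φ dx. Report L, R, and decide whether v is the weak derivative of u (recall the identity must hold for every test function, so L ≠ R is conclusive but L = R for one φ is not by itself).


LHS = -96/π^3 + 16/π, RHS = -96/π^3 + 4/π. No, v is not the weak derivative of u.

u(x) = -x**3 + x**2 - 2, classical derivative u'(x) = -3*x**2 + 2*x.
φ(x) = sin(πx/2), so φ'(x) = π*cos(π*x/2)/2.
Note φ(0) = φ(2) = 0, so the boundary term u·φ vanishes.
LHS = ∫_0^2 u(x) φ'(x) dx = ∫_0^2 (-π*x^3*cos(π*x/2)/2 + π*x^2*cos(π*x/2)/2 - π*cos(π*x/2)) dx. Term by term:
  ∫_0^2 -π*cos(π*x/2) dx = 0;  ∫_0^2 π*x^2*cos(π*x/2)/2 dx = -8/π;  ∫_0^2 -π*x^3*cos(π*x/2)/2 dx = -96/π^3 + 24/π.
Sum: 0 − 8/π + -96/π^3 + 24/π = -96/π^3 + 16/π.
So LHS = -96/π^3 + 16/π.
∫_0^2 v(x) φ(x) dx = ∫_0^2 (-3*x^2*sin(π*x/2) + 2*x*sin(π*x/2) + 3*sin(π*x/2)) dx. Term by term:
  ∫_0^2 3*sin(π*x/2) dx = 12/π;  ∫_0^2 -3*x^2*sin(π*x/2) dx = -24/π + 96/π^3;  ∫_0^2 2*x*sin(π*x/2) dx = 8/π.
Sum: 12/π + -24/π + 96/π^3 + 8/π = -4/π + 96/π^3.
So RHS = -∫_0^2 v(x) φ(x) dx = -96/π^3 + 4/π.
LHS − RHS = 12/π ≠ 0, so the identity fails.
(For a valid weak derivative the identity must hold for EVERY test function, in particular this one. The failure shows v is NOT the weak derivative of u.)
Correct weak derivative would be u'(x) = -3*x**2 + 2*x.


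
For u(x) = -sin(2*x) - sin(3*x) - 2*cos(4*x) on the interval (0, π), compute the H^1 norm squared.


||u||_{H^1(0,π)}^2 = -408/7 + 83*π/2

u'(x) = 8*sin(4*x) - 2*cos(2*x) - 3*cos(3*x).
Expand u² and (u')² and integrate term by term on (0, π), using: for integers n ≥ 1, ∫_0^π sin²(nx) dx = ∫_0^π cos²(nx) dx = π/2; for n ≠ n', ∫_0^π sin(nx)sin(n'x) dx = ∫_0^π cos(nx)cos(n'x) dx = 0; and by product-to-sum, ∫_0^π sin(nx)cos(n'x) dx = ½∫_0^π [sin((n+n')x) + sin((n−n')x)] dx, which is 0 when n+n' is even and 2n/(n²−n'²) when n+n' is odd (it need not vanish on (0, π)).
  u² squared terms: (-1)²·∫sin(2x)² dx = 1·π/2 = π/2;  (-1)²·∫sin(3x)² dx = 1·π/2 = π/2;  (-2)²·∫cos(4x)² dx = 4·π/2 = 2*π.
  u² cross terms: 2·(-1)·(-1)·∫sin(2x)·sin(3x) dx = 2·(0) = 0;  2·(-1)·(-2)·∫sin(2x)·cos(4x) dx = 4·(0) = 0;  2·(-1)·(-2)·∫sin(3x)·cos(4x) dx = 4·(-6/7) = -24/7.
  So ∫_0^π u² dx = π/2 + π/2 + 2*π + 0 + 0 − 24/7 = -24/7 + 3*π.
  (u')² squared terms: (-3)²·∫cos(3x)² dx = 9·π/2 = 9*π/2;  (-2)²·∫cos(2x)² dx = 4·π/2 = 2*π;  (8)²·∫sin(4x)² dx = 64·π/2 = 32*π.
  (u')² cross terms: 2·(-3)·(-2)·∫cos(3x)·cos(2x) dx = 12·(0) = 0;  2·(-3)·(8)·∫cos(3x)·sin(4x) dx = -48·(8/7) = -384/7;  2·(-2)·(8)·∫cos(2x)·sin(4x) dx = -32·(0) = 0.
  So ∫_0^π (u')² dx = 9*π/2 + 2*π + 32*π + 0 − 384/7 + 0 = -384/7 + 77*π/2.
||u||_{H^1}^2 = (-24/7 + 3*π) + (-384/7 + 77*π/2) = -408/7 + 83*π/2.


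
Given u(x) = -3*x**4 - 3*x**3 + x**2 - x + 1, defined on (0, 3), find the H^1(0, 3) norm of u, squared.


||u||_{H^1}^2 = 2161353/20

The H^1 norm (squared) on an interval (0, L) is
  ||u||_{H^1}^2 = ∫_0^L u(x)^2 dx + ∫_0^L u'(x)^2 dx.
Compute u'(x) = -12*x**3 - 9*x**2 + 2*x - 1.
Then u(x)^2 = 9*x**8 + 18*x**7 + 3*x**6 + x**4 - 8*x**3 + 3*x**2 - 2*x + 1 and u'(x)^2 = 144*x**6 + 216*x**5 + 33*x**4 - 12*x**3 + 22*x**2 - 4*x + 1.
Integrate each monomial from 0 to 3 using ∫_0^3 c·x^n dx = c·3^(n+1)/(n+1):
  ∫_0^3 u(x)^2 dx = ∫_0^3 (9*x^8 + 18*x^7 + 3*x^6 + x^4 - 8*x^3 + 3*x^2 - 2*x + 1) dx. Term by term:
    ∫_0^3 9*x^8 dx = 19683;  ∫_0^3 18*x^7 dx = 59049/4;  ∫_0^3 3*x^6 dx = 6561/7;
    ∫_0^3 x^4 dx = 243/5;  ∫_0^3 -8*x^3 dx = -162;  ∫_0^3 3*x^2 dx = 27;
    ∫_0^3 -2*x dx = -9;  ∫_0^3 1 dx = 3.
  Sum: 19683 + 59049/4 + 6561/7 + 243/5 − 162 + 27 − 9 + 3 = 4940619/140.
  ∫_0^3 u'(x)^2 dx = ∫_0^3 (144*x^6 + 216*x^5 + 33*x^4 - 12*x^3 + 22*x^2 - 4*x + 1) dx. Term by term:
    ∫_0^3 144*x^6 dx = 314928/7;  ∫_0^3 216*x^5 dx = 26244;  ∫_0^3 33*x^4 dx = 8019/5;
    ∫_0^3 -12*x^3 dx = -243;  ∫_0^3 22*x^2 dx = 198;  ∫_0^3 -4*x dx = -18;
    ∫_0^3 1 dx = 3.
  Sum: 314928/7 + 26244 + 8019/5 − 243 + 198 − 18 + 3 = 2547213/35.
Adding: ||u||_{H^1}^2 = 4940619/140 + 2547213/35 = 2161353/20.


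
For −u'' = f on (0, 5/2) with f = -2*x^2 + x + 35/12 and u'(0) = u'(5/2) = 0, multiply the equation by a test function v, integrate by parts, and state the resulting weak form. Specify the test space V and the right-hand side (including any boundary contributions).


V = H^1(0, 5/2) (no boundary constraint on v; u is determined up to an additive constant); weak form: ∫_0^5/2 u'v' dx = ∫_0^5/2 (-2*x^2 + x + 35/12) v dx for all v ∈ V.

Multiply both sides by a test function v and integrate from 0 to 5/2:
  ∫_0^5/2 −u''(x) v(x) dx = ∫_0^5/2 f(x) v(x) dx.
Integrate the LHS by parts once:
  ∫_0^5/2 −u'' v dx = −[u'(x) v(x)]_0^5/2 + ∫_0^5/2 u'(x) v'(x) dx.
Thus ∫_0^5/2 u'(x) v'(x) dx = ∫_0^5/2 f(x) v(x) dx + [u'(x) v(x)]_0^5/2.
Choose V so that boundary terms are either known or forced to vanish.
u has homogeneous Neumann: u'(0) = u'(5/2) = 0. So [u' v]_0^5/2 = 0·v(5/2) − 0·v(0) = 0 for any v; take V = H^1(0, 5/2).
Weak formulation: find u (satisfying any essential BC) such that ∫_0^5/2 u'(x) v'(x) dx = ∫_0^5/2 f v dx for all v ∈ V (homogeneous Neumann, so boundary terms vanish).
Substituting f(x) = -2*x^2 + x + 35/12, the right-hand side is ∫_0^5/2 (-2*x^2 + x + 35/12) v dx.
Compatibility check (pure Neumann): taking v ≡ 1 ∈ V gives 0 = ∫_0^5/2 f dx + (0) − (0), i.e. ∫_0^5/2 f dx must equal u'(0) − u'(5/2) = 0. Indeed ∫_0^5/2 (-2*x^2 + x + 35/12) dx = 0, so the data are compatible. The solution is then unique only up to an additive constant (fix it e.g. by requiring ∫_0^5/2 u dx = 0).


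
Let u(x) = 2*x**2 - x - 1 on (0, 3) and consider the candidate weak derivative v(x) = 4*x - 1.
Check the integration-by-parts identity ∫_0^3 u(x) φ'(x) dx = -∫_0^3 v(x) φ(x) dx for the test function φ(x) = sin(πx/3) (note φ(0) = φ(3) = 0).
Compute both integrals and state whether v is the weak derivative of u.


LHS = -30/π, RHS = -30/π. Yes, v = u' weakly.

u(x) = 2*x**2 - x - 1, classical derivative u'(x) = 4*x - 1.
φ(x) = sin(πx/3), so φ'(x) = π*cos(π*x/3)/3.
Note φ(0) = φ(3) = 0, so the boundary term u·φ vanishes.
LHS = ∫_0^3 u(x) φ'(x) dx = ∫_0^3 (2*π*x^2*cos(π*x/3)/3 - π*x*cos(π*x/3)/3 - π*cos(π*x/3)/3) dx. Term by term:
  ∫_0^3 -π*cos(π*x/3)/3 dx = 0;  ∫_0^3 -π*x*cos(π*x/3)/3 dx = 6/π;  ∫_0^3 2*π*x^2*cos(π*x/3)/3 dx = -36/π.
Sum: 0 + 6/π − 36/π = -30/π.
So LHS = -30/π.
∫_0^3 v(x) φ(x) dx = ∫_0^3 (4*x*sin(π*x/3) - sin(π*x/3)) dx. Term by term:
  ∫_0^3 -sin(π*x/3) dx = -6/π;  ∫_0^3 4*x*sin(π*x/3) dx = 36/π.
Sum: -6/π + 36/π = 30/π.
So RHS = -∫_0^3 v(x) φ(x) dx = -30/π.
LHS = RHS, so the identity holds for this test φ.
Moreover u is smooth here and v(x) = u'(x) = 4*x - 1 pointwise, so the identity holds for every test function. Hence v is the weak derivative of u.


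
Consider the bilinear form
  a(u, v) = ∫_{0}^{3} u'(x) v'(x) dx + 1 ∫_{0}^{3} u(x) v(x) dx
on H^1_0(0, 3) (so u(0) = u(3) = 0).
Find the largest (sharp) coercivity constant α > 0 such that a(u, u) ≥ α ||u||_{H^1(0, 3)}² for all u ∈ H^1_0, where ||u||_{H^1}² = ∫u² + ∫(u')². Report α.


α = 1

Coercivity of a(·,·) on H^1_0(0, 3) means a(u, u) ≥ α ||u||_{H^1}² for every u ∈ H^1_0.
The interval has length L = 3, and Poincaré/coercivity depend only on L. Here a(u, u) = ∫(u')² + (1)·∫u².
Here c = 1 ≥ 1, so a(u,u) = ∫(u')² + c∫u² ≥ ∫(u')² + ∫u² = ||u||_{H^1}², i.e. α = 1 works. No larger α is possible: a(u,u) ≥ α||u||_{H^1}² means (1−α)∫(u')² ≥ (α−c)∫u², and for the modes u_n = sin(nπ(x−x₀)/L) (x₀ the left endpoint) one has ∫u_n²/∫(u_n')² = (L/(nπ))² → 0, so a(u_n,u_n)/||u_n||_{H^1}² → 1. Hence the optimal constant is α = 1.
Therefore α = 1.


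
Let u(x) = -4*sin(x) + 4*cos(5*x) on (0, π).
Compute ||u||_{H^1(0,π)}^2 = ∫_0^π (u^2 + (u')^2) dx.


||u||_{H^1(0,π)}^2 = 224*π

u'(x) = -20*sin(5*x) - 4*cos(x).
Expand u² and (u')² and integrate term by term on (0, π), using: for integers n ≥ 1, ∫_0^π sin²(nx) dx = ∫_0^π cos²(nx) dx = π/2; for n ≠ n', ∫_0^π sin(nx)sin(n'x) dx = ∫_0^π cos(nx)cos(n'x) dx = 0; and by product-to-sum, ∫_0^π sin(nx)cos(n'x) dx = ½∫_0^π [sin((n+n')x) + sin((n−n')x)] dx, which is 0 when n+n' is even and 2n/(n²−n'²) when n+n' is odd (it need not vanish on (0, π)).
  u² squared terms: (-4)²·∫sin(x)² dx = 16·π/2 = 8*π;  (4)²·∫cos(5x)² dx = 16·π/2 = 8*π.
  u² cross terms: 2·(-4)·(4)·∫sin(x)·cos(5x) dx = -32·(0) = 0.
  So ∫_0^π u² dx = 8*π + 8*π + 0 = 16*π.
  (u')² squared terms: (-20)²·∫sin(5x)² dx = 400·π/2 = 200*π;  (-4)²·∫cos(x)² dx = 16·π/2 = 8*π.
  (u')² cross terms: 2·(-20)·(-4)·∫sin(5x)·cos(x) dx = 160·(0) = 0.
  So ∫_0^π (u')² dx = 200*π + 8*π + 0 = 208*π.
||u||_{H^1}^2 = (16*π) + (208*π) = 224*π.


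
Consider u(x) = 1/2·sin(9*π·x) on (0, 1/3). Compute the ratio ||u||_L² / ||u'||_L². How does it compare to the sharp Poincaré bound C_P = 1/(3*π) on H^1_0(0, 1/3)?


||u||_L² / ||u'||_L² = 1/(9*π) < C_P = 1/(3*π).

u(x) = 1/2·sin(9*π·x), so u'(x) = 9*π*cos(9*π*x)/2.
Writing u(x) = A·sin(kπx/L) with A = 1/2 and k = 3, use ∫_0^L sin²(kπx/L) dx = L/2 and ∫_0^L cos²(kπx/L) dx = L/2.
u² = 1/4·sin²(9*π·x) and (u')² = 81*π^2/4·cos²(9*π·x), and each of sin², cos² integrates to L/2 = 1/6 over (0, 1/3).
∫_0^1/3 u² dx = 1/24, so ||u||_L² = sqrt(6)/12.
∫_0^1/3 (u')² dx = 27*π^2/8, so ||u'||_L² = 3*sqrt(6)*π/4.
Ratio ||u||_L² / ||u'||_L² = 1/(9*π).
Sharp Poincaré constant on H^1_0(0, 1/3) is C_P = L/π = 1/(3*π), achieved by sin(3*π·x).
This is the k = 3 harmonic; the ratio L/(kπ) is strictly less than C_P = L/π, consistent with the sharp inequality ||u||_L² ≤ C_P ||u'||_L².


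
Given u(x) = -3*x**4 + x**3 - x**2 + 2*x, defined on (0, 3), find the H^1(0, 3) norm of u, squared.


||u||_{H^1}^2 = 7470843/140

The H^1 norm (squared) on an interval (0, L) is
  ||u||_{H^1}^2 = ∫_0^L u(x)^2 dx + ∫_0^L u'(x)^2 dx.
Compute u'(x) = -12*x**3 + 3*x**2 - 2*x + 2.
Then u(x)^2 = 9*x**8 - 6*x**7 + 7*x**6 - 14*x**5 + 5*x**4 - 4*x**3 + 4*x**2 and u'(x)^2 = 144*x**6 - 72*x**5 + 57*x**4 - 60*x**3 + 16*x**2 - 8*x + 4.
Integrate each monomial from 0 to 3 using ∫_0^3 c·x^n dx = c·3^(n+1)/(n+1):
  ∫_0^3 u(x)^2 dx = ∫_0^3 (9*x^8 - 6*x^7 + 7*x^6 - 14*x^5 + 5*x^4 - 4*x^3 + 4*x^2) dx. Term by term:
    ∫_0^3 9*x^8 dx = 19683;  ∫_0^3 -6*x^7 dx = -19683/4;  ∫_0^3 7*x^6 dx = 2187;
    ∫_0^3 -14*x^5 dx = -1701;  ∫_0^3 5*x^4 dx = 243;  ∫_0^3 -4*x^3 dx = -81;
    ∫_0^3 4*x^2 dx = 36.
  Sum: 19683 − 19683/4 + 2187 − 1701 + 243 − 81 + 36 = 61785/4.
  ∫_0^3 u'(x)^2 dx = ∫_0^3 (144*x^6 - 72*x^5 + 57*x^4 - 60*x^3 + 16*x^2 - 8*x + 4) dx. Term by term:
    ∫_0^3 144*x^6 dx = 314928/7;  ∫_0^3 -72*x^5 dx = -8748;  ∫_0^3 57*x^4 dx = 13851/5;
    ∫_0^3 -60*x^3 dx = -1215;  ∫_0^3 16*x^2 dx = 144;  ∫_0^3 -8*x dx = -36;
    ∫_0^3 4 dx = 12.
  Sum: 314928/7 − 8748 + 13851/5 − 1215 + 144 − 36 + 12 = 1327092/35.
Adding: ||u||_{H^1}^2 = 61785/4 + 1327092/35 = 7470843/140.


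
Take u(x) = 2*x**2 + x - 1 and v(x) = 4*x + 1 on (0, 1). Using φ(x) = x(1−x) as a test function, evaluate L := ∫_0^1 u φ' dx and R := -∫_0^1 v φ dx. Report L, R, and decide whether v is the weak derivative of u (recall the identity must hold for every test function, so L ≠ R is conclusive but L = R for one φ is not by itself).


LHS = -1/2, RHS = -1/2. Yes, v = u' weakly.

u(x) = 2*x**2 + x - 1, classical derivative u'(x) = 4*x + 1.
φ(x) = x(1−x), so φ'(x) = 1 - 2*x.
Note φ(0) = φ(1) = 0, so the boundary term u·φ vanishes.
LHS = ∫_0^1 u(x) φ'(x) dx = ∫_0^1 (-4*x^3 + 3*x - 1) dx. Term by term:
  ∫_0^1 -4*x^3 dx = -1;  ∫_0^1 3*x dx = 3/2;  ∫_0^1 -1 dx = -1.
Sum: -1 + 3/2 − 1 = -1/2.
So LHS = -1/2.
∫_0^1 v(x) φ(x) dx = ∫_0^1 (-4*x^3 + 3*x^2 + x) dx. Term by term:
  ∫_0^1 -4*x^3 dx = -1;  ∫_0^1 3*x^2 dx = 1;  ∫_0^1 x dx = 1/2.
Sum: -1 + 1 + 1/2 = 1/2.
So RHS = -∫_0^1 v(x) φ(x) dx = -1/2.
LHS = RHS, so the identity holds for this test φ.
Moreover u is smooth here and v(x) = u'(x) = 4*x + 1 pointwise, so the identity holds for every test function. Hence v is the weak derivative of u.


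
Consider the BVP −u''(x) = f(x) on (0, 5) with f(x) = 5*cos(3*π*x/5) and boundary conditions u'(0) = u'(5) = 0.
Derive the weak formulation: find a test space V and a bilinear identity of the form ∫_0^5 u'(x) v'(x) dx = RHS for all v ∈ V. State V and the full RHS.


V = H^1(0, 5) (no boundary constraint on v; u is determined up to an additive constant); weak form: ∫_0^5 u'v' dx = ∫_0^5 (5*cos(3*π*x/5)) v dx for all v ∈ V.

Multiply both sides by a test function v and integrate from 0 to 5:
  ∫_0^5 −u''(x) v(x) dx = ∫_0^5 f(x) v(x) dx.
Integrate the LHS by parts once:
  ∫_0^5 −u'' v dx = −[u'(x) v(x)]_0^5 + ∫_0^5 u'(x) v'(x) dx.
Thus ∫_0^5 u'(x) v'(x) dx = ∫_0^5 f(x) v(x) dx + [u'(x) v(x)]_0^5.
Choose V so that boundary terms are either known or forced to vanish.
u has homogeneous Neumann: u'(0) = u'(5) = 0. So [u' v]_0^5 = 0·v(5) − 0·v(0) = 0 for any v; take V = H^1(0, 5).
Weak formulation: find u (satisfying any essential BC) such that ∫_0^5 u'(x) v'(x) dx = ∫_0^5 f v dx for all v ∈ V (homogeneous Neumann, so boundary terms vanish).
Substituting f(x) = 5*cos(3*π*x/5), the right-hand side is ∫_0^5 (5*cos(3*π*x/5)) v dx.
Compatibility check (pure Neumann): taking v ≡ 1 ∈ V gives 0 = ∫_0^5 f dx + (0) − (0), i.e. ∫_0^5 f dx must equal u'(0) − u'(5) = 0. Indeed ∫_0^5 (5*cos(3*π*x/5)) dx = 0, so the data are compatible. The solution is then unique only up to an additive constant (fix it e.g. by requiring ∫_0^5 u dx = 0).


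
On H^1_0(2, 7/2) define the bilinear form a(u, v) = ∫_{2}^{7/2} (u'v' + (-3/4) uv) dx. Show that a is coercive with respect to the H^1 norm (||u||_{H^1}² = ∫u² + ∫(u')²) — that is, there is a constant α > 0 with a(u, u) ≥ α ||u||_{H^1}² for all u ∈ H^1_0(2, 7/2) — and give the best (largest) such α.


α = (-27 + 16*π^2)/(4*(9 + 4*π^2))

Coercivity of a(·,·) on H^1_0(2, 7/2) means a(u, u) ≥ α ||u||_{H^1}² for every u ∈ H^1_0.
The interval has length L = 3/2, and Poincaré/coercivity depend only on L. Here a(u, u) = ∫(u')² + (-3/4)·∫u².
Here c = -3/4 < 0 with |c| < (π/L)² = 4*π^2/9, so coercivity still holds. The condition a(u,u) ≥ α||u||_{H^1}² reads (1−α)∫(u')² ≥ (α−c)∫u². Any admissible α is ≤ 1 (rapidly oscillating u have ∫u²/∫(u')² → 0), and α = 1 would force 0 ≥ (1−c)∫u², impossible since c < 1; so 1−α > 0. By the sharp Poincaré inequality on H^1_0 of an interval of length L, ∫(u')² ≥ (π/L)²∫u² with equality for the first sine mode sin(π(x−x₀)/L) (x₀ the left endpoint), so the inequality holds for all u iff (1−α)(π/L)² ≥ α − c, i.e. α ≤ ((π/L)² + c)/((π/L)² + 1) = (1 + c(L/π)²)/(1 + (L/π)²). (Direct route, valid since c ≤ 0: Poincaré gives c∫u² ≥ c(L/π)²∫(u')², so a(u,u) ≥ (1 + c(L/π)²)∫(u')², while ||u||_{H^1}² ≤ (1 + (L/π)²)∫(u')²; dividing yields the same α.) With (π/L)² = 4*π^2/9 and c = -3/4, the largest admissible constant is α = ((π/L)² + c)/((π/L)² + 1).
Simplifying, α = (-27 + 16*π^2)/(4*(9 + 4*π^2)).


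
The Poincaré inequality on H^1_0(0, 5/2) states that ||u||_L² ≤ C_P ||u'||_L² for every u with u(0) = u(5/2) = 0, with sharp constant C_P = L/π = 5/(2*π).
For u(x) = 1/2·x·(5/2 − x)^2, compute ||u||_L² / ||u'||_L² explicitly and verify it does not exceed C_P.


||u||_L² / ||u'||_L² = 5*sqrt(14)/28 < C_P = 5/(2*π).

u(x) = 1/2·x·(5/2 − x)^2, so u'(x) = (2*x - 5)*(6*x - 5)/8.
u(x) = 1/2·x·(5/2 − x)^2 vanishes at x = 0 and x = 5/2, so u ∈ H^1_0(0, 5/2). Differentiate via the product rule and integrate the resulting polynomials term by term.
  ∫_0^5/2 u² dx = ∫_0^5/2 (x^6/4 - 5*x^5/2 + 75*x^4/8 - 125*x^3/8 + 625*x^2/64) dx. Term by term:
    ∫_0^5/2 x^6/4 dx = 78125/3584;  ∫_0^5/2 -5*x^5/2 dx = -78125/768;  ∫_0^5/2 75*x^4/8 dx = 46875/256;
    ∫_0^5/2 -125*x^3/8 dx = -78125/512;  ∫_0^5/2 625*x^2/64 dx = 78125/1536.
  Sum: 78125/3584 − 78125/768 + 46875/256 − 78125/512 + 78125/1536 = 15625/10752.
  ∫_0^5/2 (u')² dx = ∫_0^5/2 (9*x^4/4 - 15*x^3 + 275*x^2/8 - 125*x/4 + 625/64) dx. Term by term:
    ∫_0^5/2 9*x^4/4 dx = 5625/128;  ∫_0^5/2 -15*x^3 dx = -9375/64;  ∫_0^5/2 275*x^2/8 dx = 34375/192;
    ∫_0^5/2 -125*x/4 dx = -3125/32;  ∫_0^5/2 625/64 dx = 3125/128.
  Sum: 5625/128 − 9375/64 + 34375/192 − 3125/32 + 3125/128 = 625/192.
∫_0^5/2 u² dx = 15625/10752, so ||u||_L² = 125*sqrt(42)/672.
∫_0^5/2 (u')² dx = 625/192, so ||u'||_L² = 25*sqrt(3)/24.
Ratio ||u||_L² / ||u'||_L² = 5*sqrt(14)/28.
Sharp Poincaré constant on H^1_0(0, 5/2) is C_P = L/π = 5/(2*π), achieved by sin(2*π/5·x).
A polynomial bump cannot attain the sharp Poincaré constant (only the first sine eigenfunction does), so the ratio is strictly less than C_P, consistent with ||u||_L² ≤ C_P ||u'||_L².


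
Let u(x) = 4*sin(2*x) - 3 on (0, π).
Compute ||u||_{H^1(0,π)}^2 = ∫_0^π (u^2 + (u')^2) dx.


||u||_{H^1(0,π)}^2 = 49*π

u'(x) = 8*cos(2*x).
Expand u² and (u')² and integrate term by term on (0, π), using: for integers n ≥ 1, ∫_0^π sin²(nx) dx = ∫_0^π cos²(nx) dx = π/2; for n ≠ n', ∫_0^π sin(nx)sin(n'x) dx = ∫_0^π cos(nx)cos(n'x) dx = 0; and by product-to-sum, ∫_0^π sin(nx)cos(n'x) dx = ½∫_0^π [sin((n+n')x) + sin((n−n')x)] dx, which is 0 when n+n' is even and 2n/(n²−n'²) when n+n' is odd (it need not vanish on (0, π)). For the constant mode: ∫_0^π 1 dx = π, ∫_0^π cos(nx) dx = 0, ∫_0^π sin(nx) dx = (1−(−1)^n)/n.
  u² squared terms: (-3)²·∫1 dx = 9·π = 9*π;  (4)²·∫sin(2x)² dx = 16·π/2 = 8*π.
  u² cross terms: 2·(-3)·(4)·∫1·sin(2x) dx = -24·(0) = 0.
  So ∫_0^π u² dx = 9*π + 8*π + 0 = 17*π.
  (u')² squared terms: (8)²·∫cos(2x)² dx = 64·π/2 = 32*π.
  So ∫_0^π (u')² dx = 32*π.
||u||_{H^1}^2 = (17*π) + (32*π) = 49*π.
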